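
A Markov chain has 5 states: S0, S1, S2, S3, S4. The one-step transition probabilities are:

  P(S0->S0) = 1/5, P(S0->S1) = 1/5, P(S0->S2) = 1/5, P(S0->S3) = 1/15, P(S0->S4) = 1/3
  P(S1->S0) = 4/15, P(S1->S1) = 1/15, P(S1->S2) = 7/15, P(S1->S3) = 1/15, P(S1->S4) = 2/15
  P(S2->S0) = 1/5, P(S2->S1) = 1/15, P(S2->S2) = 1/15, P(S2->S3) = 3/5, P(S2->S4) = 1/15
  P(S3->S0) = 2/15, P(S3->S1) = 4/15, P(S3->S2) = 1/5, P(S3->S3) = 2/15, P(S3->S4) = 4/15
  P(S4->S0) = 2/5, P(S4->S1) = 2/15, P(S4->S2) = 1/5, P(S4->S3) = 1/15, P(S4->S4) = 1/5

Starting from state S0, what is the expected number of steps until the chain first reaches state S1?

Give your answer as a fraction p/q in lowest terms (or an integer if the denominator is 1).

Let h_i = expected steps to first reach S1 from state i.
Boundary: h_S1 = 0.
First-step equations for the other states:
  h_S0 = 1 + 1/5*h_S0 + 1/5*h_S1 + 1/5*h_S2 + 1/15*h_S3 + 1/3*h_S4
  h_S2 = 1 + 1/5*h_S0 + 1/15*h_S1 + 1/15*h_S2 + 3/5*h_S3 + 1/15*h_S4
  h_S3 = 1 + 2/15*h_S0 + 4/15*h_S1 + 1/5*h_S2 + 2/15*h_S3 + 4/15*h_S4
  h_S4 = 1 + 2/5*h_S0 + 2/15*h_S1 + 1/5*h_S2 + 1/15*h_S3 + 1/5*h_S4

Substituting h_S1 = 0 and rearranging gives the linear system (I - Q) h = 1:
  [4/5, -1/5, -1/15, -1/3] . (h_S0, h_S2, h_S3, h_S4) = 1
  [-1/5, 14/15, -3/5, -1/15] . (h_S0, h_S2, h_S3, h_S4) = 1
  [-2/15, -1/5, 13/15, -4/15] . (h_S0, h_S2, h_S3, h_S4) = 1
  [-2/5, -1/5, -1/15, 4/5] . (h_S0, h_S2, h_S3, h_S4) = 1

Solving yields:
  h_S0 = 30345/5213
  h_S2 = 32415/5213
  h_S3 = 28050/5213
  h_S4 = 32130/5213

Starting state is S0, so the expected hitting time is h_S0 = 30345/5213.

Answer: 30345/5213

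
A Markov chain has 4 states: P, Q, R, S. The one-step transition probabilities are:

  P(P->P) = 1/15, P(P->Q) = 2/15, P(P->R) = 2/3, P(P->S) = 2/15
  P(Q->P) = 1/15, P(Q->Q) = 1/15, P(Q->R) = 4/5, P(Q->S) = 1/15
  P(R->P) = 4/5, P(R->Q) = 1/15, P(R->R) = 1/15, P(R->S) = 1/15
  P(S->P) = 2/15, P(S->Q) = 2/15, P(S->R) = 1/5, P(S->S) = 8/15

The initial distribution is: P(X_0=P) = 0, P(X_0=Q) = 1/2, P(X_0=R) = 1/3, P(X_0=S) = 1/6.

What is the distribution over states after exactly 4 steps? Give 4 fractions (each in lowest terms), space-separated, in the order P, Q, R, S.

Propagating the distribution step by step (d_{t+1} = d_t * P):
d_0 = (P=0, Q=1/2, R=1/3, S=1/6)
  d_1[P] = 0*1/15 + 1/2*1/15 + 1/3*4/5 + 1/6*2/15 = 29/90
  d_1[Q] = 0*2/15 + 1/2*1/15 + 1/3*1/15 + 1/6*2/15 = 7/90
  d_1[R] = 0*2/3 + 1/2*4/5 + 1/3*1/15 + 1/6*1/5 = 41/90
  d_1[S] = 0*2/15 + 1/2*1/15 + 1/3*1/15 + 1/6*8/15 = 13/90
d_1 = (P=29/90, Q=7/90, R=41/90, S=13/90)
  d_2[P] = 29/90*1/15 + 7/90*1/15 + 41/90*4/5 + 13/90*2/15 = 277/675
  d_2[Q] = 29/90*2/15 + 7/90*1/15 + 41/90*1/15 + 13/90*2/15 = 22/225
  d_2[R] = 29/90*2/3 + 7/90*4/5 + 41/90*1/15 + 13/90*1/5 = 227/675
  d_2[S] = 29/90*2/15 + 7/90*1/15 + 41/90*1/15 + 13/90*8/15 = 7/45
d_2 = (P=277/675, Q=22/225, R=227/675, S=7/45)
  d_3[P] = 277/675*1/15 + 22/225*1/15 + 227/675*4/5 + 7/45*2/15 = 3277/10125
  d_3[Q] = 277/675*2/15 + 22/225*1/15 + 227/675*1/15 + 7/45*2/15 = 1057/10125
  d_3[R] = 277/675*2/3 + 22/225*4/5 + 227/675*1/15 + 7/45*1/5 = 152/375
  d_3[S] = 277/675*2/15 + 22/225*1/15 + 227/675*1/15 + 7/45*8/15 = 1687/10125
d_3 = (P=3277/10125, Q=1057/10125, R=152/375, S=1687/10125)
  d_4[P] = 3277/10125*1/15 + 1057/10125*1/15 + 152/375*4/5 + 1687/10125*2/15 = 56956/151875
  d_4[Q] = 3277/10125*2/15 + 1057/10125*1/15 + 152/375*1/15 + 1687/10125*2/15 = 15089/151875
  d_4[R] = 3277/10125*2/3 + 1057/10125*4/5 + 152/375*1/15 + 1687/10125*1/5 = 54619/151875
  d_4[S] = 3277/10125*2/15 + 1057/10125*1/15 + 152/375*1/15 + 1687/10125*8/15 = 25211/151875
d_4 = (P=56956/151875, Q=15089/151875, R=54619/151875, S=25211/151875)

Answer: 56956/151875 15089/151875 54619/151875 25211/151875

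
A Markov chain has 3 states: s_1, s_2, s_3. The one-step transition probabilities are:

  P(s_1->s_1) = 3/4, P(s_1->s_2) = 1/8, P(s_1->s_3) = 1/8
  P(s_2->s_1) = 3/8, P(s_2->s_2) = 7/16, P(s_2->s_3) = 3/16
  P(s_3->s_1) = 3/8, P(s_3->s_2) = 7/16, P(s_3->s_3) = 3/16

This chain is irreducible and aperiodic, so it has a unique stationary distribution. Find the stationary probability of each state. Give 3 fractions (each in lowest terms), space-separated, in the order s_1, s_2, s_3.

Answer: 3/5 1/4 3/20

Derivation:
The stationary distribution satisfies pi = pi * P, i.e.:
  pi_s_1 = 3/4*pi_s_1 + 3/8*pi_s_2 + 3/8*pi_s_3
  pi_s_2 = 1/8*pi_s_1 + 7/16*pi_s_2 + 7/16*pi_s_3
  pi_s_3 = 1/8*pi_s_1 + 3/16*pi_s_2 + 3/16*pi_s_3
with normalization: pi_s_1 + pi_s_2 + pi_s_3 = 1.

Using the first 2 balance equations plus normalization, the linear system A*pi = b is:
  [-1/4, 3/8, 3/8] . pi = 0
  [1/8, -9/16, 7/16] . pi = 0
  [1, 1, 1] . pi = 1

Solving yields:
  pi_s_1 = 3/5
  pi_s_2 = 1/4
  pi_s_3 = 3/20

Verification (pi * P):
  3/5*3/4 + 1/4*3/8 + 3/20*3/8 = 3/5 = pi_s_1  (ok)
  3/5*1/8 + 1/4*7/16 + 3/20*7/16 = 1/4 = pi_s_2  (ok)
  3/5*1/8 + 1/4*3/16 + 3/20*3/16 = 3/20 = pi_s_3  (ok)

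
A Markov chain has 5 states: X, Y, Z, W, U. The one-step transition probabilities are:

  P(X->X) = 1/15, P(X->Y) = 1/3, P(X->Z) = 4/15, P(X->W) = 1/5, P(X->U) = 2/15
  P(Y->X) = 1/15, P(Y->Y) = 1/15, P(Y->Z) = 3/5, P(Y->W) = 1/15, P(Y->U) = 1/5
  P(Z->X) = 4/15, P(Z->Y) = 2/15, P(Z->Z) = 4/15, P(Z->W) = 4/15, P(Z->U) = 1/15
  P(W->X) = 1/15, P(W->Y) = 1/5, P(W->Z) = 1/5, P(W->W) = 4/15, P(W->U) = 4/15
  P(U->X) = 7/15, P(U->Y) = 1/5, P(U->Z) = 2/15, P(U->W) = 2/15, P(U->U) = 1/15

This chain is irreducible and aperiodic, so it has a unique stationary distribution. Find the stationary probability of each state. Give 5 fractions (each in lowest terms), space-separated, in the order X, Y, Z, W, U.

Answer: 12253/67068 12115/67068 2195/7452 1114/5589 9577/67068

Derivation:
The stationary distribution satisfies pi = pi * P, i.e.:
  pi_X = 1/15*pi_X + 1/15*pi_Y + 4/15*pi_Z + 1/15*pi_W + 7/15*pi_U
  pi_Y = 1/3*pi_X + 1/15*pi_Y + 2/15*pi_Z + 1/5*pi_W + 1/5*pi_U
  pi_Z = 4/15*pi_X + 3/5*pi_Y + 4/15*pi_Z + 1/5*pi_W + 2/15*pi_U
  pi_W = 1/5*pi_X + 1/15*pi_Y + 4/15*pi_Z + 4/15*pi_W + 2/15*pi_U
  pi_U = 2/15*pi_X + 1/5*pi_Y + 1/15*pi_Z + 4/15*pi_W + 1/15*pi_U
with normalization: pi_X + pi_Y + pi_Z + pi_W + pi_U = 1.

Using the first 4 balance equations plus normalization, the linear system A*pi = b is:
  [-14/15, 1/15, 4/15, 1/15, 7/15] . pi = 0
  [1/3, -14/15, 2/15, 1/5, 1/5] . pi = 0
  [4/15, 3/5, -11/15, 1/5, 2/15] . pi = 0
  [1/5, 1/15, 4/15, -11/15, 2/15] . pi = 0
  [1, 1, 1, 1, 1] . pi = 1

Solving yields:
  pi_X = 12253/67068
  pi_Y = 12115/67068
  pi_Z = 2195/7452
  pi_W = 1114/5589
  pi_U = 9577/67068

Verification (pi * P):
  12253/67068*1/15 + 12115/67068*1/15 + 2195/7452*4/15 + 1114/5589*1/15 + 9577/67068*7/15 = 12253/67068 = pi_X  (ok)
  12253/67068*1/3 + 12115/67068*1/15 + 2195/7452*2/15 + 1114/5589*1/5 + 9577/67068*1/5 = 12115/67068 = pi_Y  (ok)
  12253/67068*4/15 + 12115/67068*3/5 + 2195/7452*4/15 + 1114/5589*1/5 + 9577/67068*2/15 = 2195/7452 = pi_Z  (ok)
  12253/67068*1/5 + 12115/67068*1/15 + 2195/7452*4/15 + 1114/5589*4/15 + 9577/67068*2/15 = 1114/5589 = pi_W  (ok)
  12253/67068*2/15 + 12115/67068*1/5 + 2195/7452*1/15 + 1114/5589*4/15 + 9577/67068*1/15 = 9577/67068 = pi_U  (ok)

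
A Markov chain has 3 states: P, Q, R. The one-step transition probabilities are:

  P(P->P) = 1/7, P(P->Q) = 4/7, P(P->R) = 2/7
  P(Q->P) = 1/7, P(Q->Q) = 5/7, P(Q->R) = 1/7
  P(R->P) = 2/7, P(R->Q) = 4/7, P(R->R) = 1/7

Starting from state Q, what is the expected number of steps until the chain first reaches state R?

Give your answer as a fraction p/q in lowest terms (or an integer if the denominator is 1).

Answer: 49/8

Derivation:
Let h_i = expected steps to first reach R from state i.
Boundary: h_R = 0.
First-step equations for the other states:
  h_P = 1 + 1/7*h_P + 4/7*h_Q + 2/7*h_R
  h_Q = 1 + 1/7*h_P + 5/7*h_Q + 1/7*h_R

Substituting h_R = 0 and rearranging gives the linear system (I - Q) h = 1:
  [6/7, -4/7] . (h_P, h_Q) = 1
  [-1/7, 2/7] . (h_P, h_Q) = 1

Solving yields:
  h_P = 21/4
  h_Q = 49/8

Starting state is Q, so the expected hitting time is h_Q = 49/8.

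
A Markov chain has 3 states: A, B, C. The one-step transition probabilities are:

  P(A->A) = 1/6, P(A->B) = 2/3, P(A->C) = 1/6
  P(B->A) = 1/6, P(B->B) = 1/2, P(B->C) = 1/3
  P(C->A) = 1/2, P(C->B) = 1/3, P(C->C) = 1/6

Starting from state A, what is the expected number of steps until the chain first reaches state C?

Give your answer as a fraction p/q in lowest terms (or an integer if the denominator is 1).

Let h_i = expected steps to first reach C from state i.
Boundary: h_C = 0.
First-step equations for the other states:
  h_A = 1 + 1/6*h_A + 2/3*h_B + 1/6*h_C
  h_B = 1 + 1/6*h_A + 1/2*h_B + 1/3*h_C

Substituting h_C = 0 and rearranging gives the linear system (I - Q) h = 1:
  [5/6, -2/3] . (h_A, h_B) = 1
  [-1/6, 1/2] . (h_A, h_B) = 1

Solving yields:
  h_A = 42/11
  h_B = 36/11

Starting state is A, so the expected hitting time is h_A = 42/11.

Answer: 42/11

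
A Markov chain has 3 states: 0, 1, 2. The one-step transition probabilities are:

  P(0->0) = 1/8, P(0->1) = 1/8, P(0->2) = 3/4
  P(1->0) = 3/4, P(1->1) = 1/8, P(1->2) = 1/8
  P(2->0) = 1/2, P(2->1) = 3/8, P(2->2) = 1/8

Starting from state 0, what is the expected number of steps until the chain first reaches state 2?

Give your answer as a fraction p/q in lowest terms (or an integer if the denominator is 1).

Let h_i = expected steps to first reach 2 from state i.
Boundary: h_2 = 0.
First-step equations for the other states:
  h_0 = 1 + 1/8*h_0 + 1/8*h_1 + 3/4*h_2
  h_1 = 1 + 3/4*h_0 + 1/8*h_1 + 1/8*h_2

Substituting h_2 = 0 and rearranging gives the linear system (I - Q) h = 1:
  [7/8, -1/8] . (h_0, h_1) = 1
  [-3/4, 7/8] . (h_0, h_1) = 1

Solving yields:
  h_0 = 64/43
  h_1 = 104/43

Starting state is 0, so the expected hitting time is h_0 = 64/43.

Answer: 64/43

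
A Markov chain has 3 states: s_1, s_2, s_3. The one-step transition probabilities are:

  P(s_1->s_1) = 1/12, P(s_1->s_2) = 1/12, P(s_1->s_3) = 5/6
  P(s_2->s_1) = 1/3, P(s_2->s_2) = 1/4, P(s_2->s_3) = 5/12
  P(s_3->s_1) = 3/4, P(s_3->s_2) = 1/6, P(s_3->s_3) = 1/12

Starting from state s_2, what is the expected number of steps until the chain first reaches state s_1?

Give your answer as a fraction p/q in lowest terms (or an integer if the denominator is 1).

Let h_i = expected steps to first reach s_1 from state i.
Boundary: h_s_1 = 0.
First-step equations for the other states:
  h_s_2 = 1 + 1/3*h_s_1 + 1/4*h_s_2 + 5/12*h_s_3
  h_s_3 = 1 + 3/4*h_s_1 + 1/6*h_s_2 + 1/12*h_s_3

Substituting h_s_1 = 0 and rearranging gives the linear system (I - Q) h = 1:
  [3/4, -5/12] . (h_s_2, h_s_3) = 1
  [-1/6, 11/12] . (h_s_2, h_s_3) = 1

Solving yields:
  h_s_2 = 192/89
  h_s_3 = 132/89

Starting state is s_2, so the expected hitting time is h_s_2 = 192/89.

Answer: 192/89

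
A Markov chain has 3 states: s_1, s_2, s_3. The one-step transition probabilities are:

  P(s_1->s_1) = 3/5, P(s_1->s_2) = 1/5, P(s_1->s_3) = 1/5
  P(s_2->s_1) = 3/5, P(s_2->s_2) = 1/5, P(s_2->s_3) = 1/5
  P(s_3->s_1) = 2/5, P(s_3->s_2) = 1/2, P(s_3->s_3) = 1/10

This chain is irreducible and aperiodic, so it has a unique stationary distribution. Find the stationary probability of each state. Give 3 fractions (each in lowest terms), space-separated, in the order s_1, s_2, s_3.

Answer: 31/55 14/55 2/11

Derivation:
The stationary distribution satisfies pi = pi * P, i.e.:
  pi_s_1 = 3/5*pi_s_1 + 3/5*pi_s_2 + 2/5*pi_s_3
  pi_s_2 = 1/5*pi_s_1 + 1/5*pi_s_2 + 1/2*pi_s_3
  pi_s_3 = 1/5*pi_s_1 + 1/5*pi_s_2 + 1/10*pi_s_3
with normalization: pi_s_1 + pi_s_2 + pi_s_3 = 1.

Using the first 2 balance equations plus normalization, the linear system A*pi = b is:
  [-2/5, 3/5, 2/5] . pi = 0
  [1/5, -4/5, 1/2] . pi = 0
  [1, 1, 1] . pi = 1

Solving yields:
  pi_s_1 = 31/55
  pi_s_2 = 14/55
  pi_s_3 = 2/11

Verification (pi * P):
  31/55*3/5 + 14/55*3/5 + 2/11*2/5 = 31/55 = pi_s_1  (ok)
  31/55*1/5 + 14/55*1/5 + 2/11*1/2 = 14/55 = pi_s_2  (ok)
  31/55*1/5 + 14/55*1/5 + 2/11*1/10 = 2/11 = pi_s_3  (ok)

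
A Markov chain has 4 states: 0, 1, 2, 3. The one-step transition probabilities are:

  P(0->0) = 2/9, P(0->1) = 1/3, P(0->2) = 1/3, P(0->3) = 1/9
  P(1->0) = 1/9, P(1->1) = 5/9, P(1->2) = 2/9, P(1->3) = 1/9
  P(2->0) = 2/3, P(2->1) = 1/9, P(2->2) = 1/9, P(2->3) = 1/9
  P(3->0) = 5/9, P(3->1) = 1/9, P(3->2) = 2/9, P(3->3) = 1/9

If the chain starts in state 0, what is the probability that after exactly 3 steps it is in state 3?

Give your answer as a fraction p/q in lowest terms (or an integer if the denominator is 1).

Answer: 1/9

Derivation:
Computing P^3 by repeated multiplication:
P^1 =
  0: [2/9, 1/3, 1/3, 1/9]
  1: [1/9, 5/9, 2/9, 1/9]
  2: [2/3, 1/9, 1/9, 1/9]
  3: [5/9, 1/9, 2/9, 1/9]
P^2 =
  0: [10/27, 25/81, 17/81, 1/9]
  1: [8/27, 31/81, 17/81, 1/9]
  2: [8/27, 25/81, 23/81, 1/9]
  3: [28/81, 23/81, 7/27, 1/9]
P^3 =
  0: [232/729, 241/729, 175/729, 1/9]
  1: [226/729, 253/729, 169/729, 1/9]
  2: [256/729, 229/729, 163/729, 1/9]
  3: [250/729, 229/729, 169/729, 1/9]

(P^3)[0 -> 3] = 1/9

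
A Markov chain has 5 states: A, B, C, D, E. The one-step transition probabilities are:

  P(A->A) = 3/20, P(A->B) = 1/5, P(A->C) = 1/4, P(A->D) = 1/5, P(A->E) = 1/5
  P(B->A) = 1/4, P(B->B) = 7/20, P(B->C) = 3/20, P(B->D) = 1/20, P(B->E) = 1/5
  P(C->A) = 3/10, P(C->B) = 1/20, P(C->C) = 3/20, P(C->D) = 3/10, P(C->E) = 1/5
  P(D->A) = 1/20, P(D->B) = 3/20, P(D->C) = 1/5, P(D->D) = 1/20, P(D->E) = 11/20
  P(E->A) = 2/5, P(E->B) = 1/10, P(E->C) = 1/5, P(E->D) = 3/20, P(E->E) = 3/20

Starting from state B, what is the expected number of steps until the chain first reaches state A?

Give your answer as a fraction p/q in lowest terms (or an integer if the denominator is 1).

Let h_i = expected steps to first reach A from state i.
Boundary: h_A = 0.
First-step equations for the other states:
  h_B = 1 + 1/4*h_A + 7/20*h_B + 3/20*h_C + 1/20*h_D + 1/5*h_E
  h_C = 1 + 3/10*h_A + 1/20*h_B + 3/20*h_C + 3/10*h_D + 1/5*h_E
  h_D = 1 + 1/20*h_A + 3/20*h_B + 1/5*h_C + 1/20*h_D + 11/20*h_E
  h_E = 1 + 2/5*h_A + 1/10*h_B + 1/5*h_C + 3/20*h_D + 3/20*h_E

Substituting h_A = 0 and rearranging gives the linear system (I - Q) h = 1:
  [13/20, -3/20, -1/20, -1/5] . (h_B, h_C, h_D, h_E) = 1
  [-1/20, 17/20, -3/10, -1/5] . (h_B, h_C, h_D, h_E) = 1
  [-3/20, -1/5, 19/20, -11/20] . (h_B, h_C, h_D, h_E) = 1
  [-1/10, -1/5, -3/20, 17/20] . (h_B, h_C, h_D, h_E) = 1

Solving yields:
  h_B = 159600/43049
  h_C = 157780/43049
  h_D = 184240/43049
  h_E = 139060/43049

Starting state is B, so the expected hitting time is h_B = 159600/43049.

Answer: 159600/43049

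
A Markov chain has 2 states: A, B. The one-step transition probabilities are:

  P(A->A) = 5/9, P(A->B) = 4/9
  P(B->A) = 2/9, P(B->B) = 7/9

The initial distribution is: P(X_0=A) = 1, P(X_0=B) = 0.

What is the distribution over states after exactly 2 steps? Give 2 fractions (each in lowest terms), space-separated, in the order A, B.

Answer: 11/27 16/27

Derivation:
Propagating the distribution step by step (d_{t+1} = d_t * P):
d_0 = (A=1, B=0)
  d_1[A] = 1*5/9 + 0*2/9 = 5/9
  d_1[B] = 1*4/9 + 0*7/9 = 4/9
d_1 = (A=5/9, B=4/9)
  d_2[A] = 5/9*5/9 + 4/9*2/9 = 11/27
  d_2[B] = 5/9*4/9 + 4/9*7/9 = 16/27
d_2 = (A=11/27, B=16/27)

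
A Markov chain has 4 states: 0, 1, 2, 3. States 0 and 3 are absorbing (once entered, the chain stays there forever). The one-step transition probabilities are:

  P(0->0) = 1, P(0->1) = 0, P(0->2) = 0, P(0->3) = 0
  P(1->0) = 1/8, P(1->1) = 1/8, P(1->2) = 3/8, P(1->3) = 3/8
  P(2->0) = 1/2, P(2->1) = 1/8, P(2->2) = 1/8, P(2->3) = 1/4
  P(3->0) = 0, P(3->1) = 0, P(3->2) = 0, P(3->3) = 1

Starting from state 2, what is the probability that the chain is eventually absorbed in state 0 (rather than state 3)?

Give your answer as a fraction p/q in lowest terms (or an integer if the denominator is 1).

Answer: 29/46

Derivation:
Let a_i = P(absorbed in 0 | start in state i).
Boundary conditions: a_0 = 1, a_3 = 0.
For each transient state i, a_i = sum_j P(i->j) * a_j:
  a_1 = 1/8*a_0 + 1/8*a_1 + 3/8*a_2 + 3/8*a_3
  a_2 = 1/2*a_0 + 1/8*a_1 + 1/8*a_2 + 1/4*a_3

Substituting a_0 = 1 and a_3 = 0, rearrange to (I - Q) a = r where r[i] = P(i -> 0):
  [7/8, -3/8] . (a_1, a_2) = 1/8
  [-1/8, 7/8] . (a_1, a_2) = 1/2

Solving yields:
  a_1 = 19/46
  a_2 = 29/46

Starting state is 2, so the absorption probability is a_2 = 29/46.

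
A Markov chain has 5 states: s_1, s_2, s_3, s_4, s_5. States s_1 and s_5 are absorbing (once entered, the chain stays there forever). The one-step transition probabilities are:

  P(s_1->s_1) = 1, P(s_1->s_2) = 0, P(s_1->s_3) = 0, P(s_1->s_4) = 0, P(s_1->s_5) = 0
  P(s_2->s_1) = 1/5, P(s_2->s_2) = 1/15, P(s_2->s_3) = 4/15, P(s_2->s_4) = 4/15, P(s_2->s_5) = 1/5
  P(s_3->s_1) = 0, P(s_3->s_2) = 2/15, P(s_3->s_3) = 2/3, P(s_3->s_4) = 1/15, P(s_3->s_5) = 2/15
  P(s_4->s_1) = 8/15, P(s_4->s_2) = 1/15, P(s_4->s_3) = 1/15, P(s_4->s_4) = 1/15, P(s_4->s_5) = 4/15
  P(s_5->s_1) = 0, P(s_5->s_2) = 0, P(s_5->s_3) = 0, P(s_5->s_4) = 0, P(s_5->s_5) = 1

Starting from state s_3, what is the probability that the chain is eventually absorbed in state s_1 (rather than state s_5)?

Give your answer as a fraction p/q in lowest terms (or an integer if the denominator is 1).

Let a_i = P(absorbed in s_1 | start in state i).
Boundary conditions: a_s_1 = 1, a_s_5 = 0.
For each transient state i, a_i = sum_j P(i->j) * a_j:
  a_s_2 = 1/5*a_s_1 + 1/15*a_s_2 + 4/15*a_s_3 + 4/15*a_s_4 + 1/5*a_s_5
  a_s_3 = 0*a_s_1 + 2/15*a_s_2 + 2/3*a_s_3 + 1/15*a_s_4 + 2/15*a_s_5
  a_s_4 = 8/15*a_s_1 + 1/15*a_s_2 + 1/15*a_s_3 + 1/15*a_s_4 + 4/15*a_s_5

Substituting a_s_1 = 1 and a_s_5 = 0, rearrange to (I - Q) a = r where r[i] = P(i -> s_1):
  [14/15, -4/15, -4/15] . (a_s_2, a_s_3, a_s_4) = 1/5
  [-2/15, 1/3, -1/15] . (a_s_2, a_s_3, a_s_4) = 0
  [-1/15, -1/15, 14/15] . (a_s_2, a_s_3, a_s_4) = 8/15

Solving yields:
  a_s_2 = 133/274
  a_s_3 = 263/822
  a_s_4 = 517/822

Starting state is s_3, so the absorption probability is a_s_3 = 263/822.

Answer: 263/822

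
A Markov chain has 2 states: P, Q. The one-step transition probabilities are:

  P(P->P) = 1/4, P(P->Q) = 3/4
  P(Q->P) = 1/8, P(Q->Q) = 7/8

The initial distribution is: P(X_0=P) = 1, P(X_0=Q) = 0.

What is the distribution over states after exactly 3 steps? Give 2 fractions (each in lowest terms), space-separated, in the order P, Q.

Propagating the distribution step by step (d_{t+1} = d_t * P):
d_0 = (P=1, Q=0)
  d_1[P] = 1*1/4 + 0*1/8 = 1/4
  d_1[Q] = 1*3/4 + 0*7/8 = 3/4
d_1 = (P=1/4, Q=3/4)
  d_2[P] = 1/4*1/4 + 3/4*1/8 = 5/32
  d_2[Q] = 1/4*3/4 + 3/4*7/8 = 27/32
d_2 = (P=5/32, Q=27/32)
  d_3[P] = 5/32*1/4 + 27/32*1/8 = 37/256
  d_3[Q] = 5/32*3/4 + 27/32*7/8 = 219/256
d_3 = (P=37/256, Q=219/256)

Answer: 37/256 219/256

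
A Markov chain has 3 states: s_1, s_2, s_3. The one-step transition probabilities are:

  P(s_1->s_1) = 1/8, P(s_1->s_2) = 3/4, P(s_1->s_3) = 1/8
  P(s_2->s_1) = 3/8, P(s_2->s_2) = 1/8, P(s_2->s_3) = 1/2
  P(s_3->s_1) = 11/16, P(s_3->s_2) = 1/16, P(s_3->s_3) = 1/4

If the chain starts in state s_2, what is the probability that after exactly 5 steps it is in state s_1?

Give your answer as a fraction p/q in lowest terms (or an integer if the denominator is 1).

Computing P^5 by repeated multiplication:
P^1 =
  s_1: [1/8, 3/4, 1/8]
  s_2: [3/8, 1/8, 1/2]
  s_3: [11/16, 1/16, 1/4]
P^2 =
  s_1: [49/128, 25/128, 27/64]
  s_2: [7/16, 21/64, 15/64]
  s_3: [9/32, 69/128, 23/128]
P^3 =
  s_1: [421/1024, 173/512, 257/1024]
  s_2: [347/1024, 393/1024, 71/256]
  s_3: [739/2048, 593/2048, 179/512]
P^4 =
  s_1: [5745/16384, 6001/16384, 2319/8192]
  s_2: [193/512, 2617/8192, 2487/8192]
  s_3: [807/2048, 5385/16384, 4543/16384]
P^5 =
  s_1: [49257/131072, 21395/65536, 39025/131072]
  s_2: [49235/131072, 44777/131072, 9265/32768]
  s_3: [95195/262144, 92785/262144, 18541/65536]

(P^5)[s_2 -> s_1] = 49235/131072

Answer: 49235/131072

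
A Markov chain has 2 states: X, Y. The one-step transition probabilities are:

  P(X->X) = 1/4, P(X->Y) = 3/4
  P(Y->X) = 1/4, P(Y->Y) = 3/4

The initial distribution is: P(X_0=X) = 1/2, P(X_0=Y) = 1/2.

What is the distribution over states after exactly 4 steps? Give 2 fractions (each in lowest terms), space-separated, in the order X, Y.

Propagating the distribution step by step (d_{t+1} = d_t * P):
d_0 = (X=1/2, Y=1/2)
  d_1[X] = 1/2*1/4 + 1/2*1/4 = 1/4
  d_1[Y] = 1/2*3/4 + 1/2*3/4 = 3/4
d_1 = (X=1/4, Y=3/4)
  d_2[X] = 1/4*1/4 + 3/4*1/4 = 1/4
  d_2[Y] = 1/4*3/4 + 3/4*3/4 = 3/4
d_2 = (X=1/4, Y=3/4)
  d_3[X] = 1/4*1/4 + 3/4*1/4 = 1/4
  d_3[Y] = 1/4*3/4 + 3/4*3/4 = 3/4
d_3 = (X=1/4, Y=3/4)
  d_4[X] = 1/4*1/4 + 3/4*1/4 = 1/4
  d_4[Y] = 1/4*3/4 + 3/4*3/4 = 3/4
d_4 = (X=1/4, Y=3/4)

Answer: 1/4 3/4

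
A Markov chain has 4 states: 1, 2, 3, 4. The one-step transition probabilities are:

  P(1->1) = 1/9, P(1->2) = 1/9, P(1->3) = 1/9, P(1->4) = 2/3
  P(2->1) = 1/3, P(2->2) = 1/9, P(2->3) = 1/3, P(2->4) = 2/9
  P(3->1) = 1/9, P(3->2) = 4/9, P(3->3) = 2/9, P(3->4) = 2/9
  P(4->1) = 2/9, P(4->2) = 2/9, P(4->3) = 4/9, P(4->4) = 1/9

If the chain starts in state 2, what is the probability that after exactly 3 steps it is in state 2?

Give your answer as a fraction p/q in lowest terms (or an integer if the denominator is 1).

Answer: 169/729

Derivation:
Computing P^3 by repeated multiplication:
P^1 =
  1: [1/9, 1/9, 1/9, 2/3]
  2: [1/3, 1/9, 1/3, 2/9]
  3: [1/9, 4/9, 2/9, 2/9]
  4: [2/9, 2/9, 4/9, 1/9]
P^2 =
  1: [17/81, 2/9, 10/27, 16/81]
  2: [13/81, 20/81, 20/81, 28/81]
  3: [19/81, 17/81, 25/81, 20/81]
  4: [14/81, 22/81, 20/81, 25/81]
P^3 =
  1: [133/729, 187/729, 65/243, 214/729]
  2: [149/729, 169/729, 25/81, 62/243]
  3: [5/27, 176/729, 200/729, 218/729]
  4: [50/243, 166/729, 220/729, 193/729]

(P^3)[2 -> 2] = 169/729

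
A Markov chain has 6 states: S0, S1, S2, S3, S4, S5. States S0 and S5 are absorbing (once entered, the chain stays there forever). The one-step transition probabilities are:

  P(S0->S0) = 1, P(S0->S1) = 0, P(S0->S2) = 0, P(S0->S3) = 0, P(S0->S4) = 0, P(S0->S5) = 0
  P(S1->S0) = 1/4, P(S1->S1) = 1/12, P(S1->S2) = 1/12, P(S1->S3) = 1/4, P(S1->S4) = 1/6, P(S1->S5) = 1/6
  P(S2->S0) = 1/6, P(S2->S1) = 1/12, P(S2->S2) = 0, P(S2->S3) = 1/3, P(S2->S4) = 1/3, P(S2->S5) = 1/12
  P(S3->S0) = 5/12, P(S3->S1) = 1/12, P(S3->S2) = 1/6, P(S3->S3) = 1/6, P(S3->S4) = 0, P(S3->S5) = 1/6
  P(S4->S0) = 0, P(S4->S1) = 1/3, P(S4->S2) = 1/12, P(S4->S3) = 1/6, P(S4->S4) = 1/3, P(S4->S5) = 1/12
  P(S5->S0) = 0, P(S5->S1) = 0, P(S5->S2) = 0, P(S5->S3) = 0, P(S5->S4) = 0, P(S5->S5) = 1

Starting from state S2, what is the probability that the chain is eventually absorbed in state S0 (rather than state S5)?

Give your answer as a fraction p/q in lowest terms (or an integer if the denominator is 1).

Answer: 1201/1890

Derivation:
Let a_i = P(absorbed in S0 | start in state i).
Boundary conditions: a_S0 = 1, a_S5 = 0.
For each transient state i, a_i = sum_j P(i->j) * a_j:
  a_S1 = 1/4*a_S0 + 1/12*a_S1 + 1/12*a_S2 + 1/4*a_S3 + 1/6*a_S4 + 1/6*a_S5
  a_S2 = 1/6*a_S0 + 1/12*a_S1 + 0*a_S2 + 1/3*a_S3 + 1/3*a_S4 + 1/12*a_S5
  a_S3 = 5/12*a_S0 + 1/12*a_S1 + 1/6*a_S2 + 1/6*a_S3 + 0*a_S4 + 1/6*a_S5
  a_S4 = 0*a_S0 + 1/3*a_S1 + 1/12*a_S2 + 1/6*a_S3 + 1/3*a_S4 + 1/12*a_S5

Substituting a_S0 = 1 and a_S5 = 0, rearrange to (I - Q) a = r where r[i] = P(i -> S0):
  [11/12, -1/12, -1/4, -1/6] . (a_S1, a_S2, a_S3, a_S4) = 1/4
  [-1/12, 1, -1/3, -1/3] . (a_S1, a_S2, a_S3, a_S4) = 1/6
  [-1/12, -1/6, 5/6, 0] . (a_S1, a_S2, a_S3, a_S4) = 5/12
  [-1/3, -1/12, -1/6, 2/3] . (a_S1, a_S2, a_S3, a_S4) = 0

Solving yields:
  a_S1 = 391/630
  a_S2 = 1201/1890
  a_S3 = 521/756
  a_S4 = 607/1080

Starting state is S2, so the absorption probability is a_S2 = 1201/1890.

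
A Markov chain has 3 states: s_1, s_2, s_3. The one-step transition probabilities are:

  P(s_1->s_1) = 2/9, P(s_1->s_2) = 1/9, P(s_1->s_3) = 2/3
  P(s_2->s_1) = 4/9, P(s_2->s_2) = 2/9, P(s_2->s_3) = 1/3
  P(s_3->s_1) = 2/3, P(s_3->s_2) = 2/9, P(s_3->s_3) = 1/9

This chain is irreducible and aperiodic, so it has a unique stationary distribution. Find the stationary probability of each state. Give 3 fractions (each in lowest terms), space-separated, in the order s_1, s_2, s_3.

The stationary distribution satisfies pi = pi * P, i.e.:
  pi_s_1 = 2/9*pi_s_1 + 4/9*pi_s_2 + 2/3*pi_s_3
  pi_s_2 = 1/9*pi_s_1 + 2/9*pi_s_2 + 2/9*pi_s_3
  pi_s_3 = 2/3*pi_s_1 + 1/3*pi_s_2 + 1/9*pi_s_3
with normalization: pi_s_1 + pi_s_2 + pi_s_3 = 1.

Using the first 2 balance equations plus normalization, the linear system A*pi = b is:
  [-7/9, 4/9, 2/3] . pi = 0
  [1/9, -7/9, 2/9] . pi = 0
  [1, 1, 1] . pi = 1

Solving yields:
  pi_s_1 = 10/23
  pi_s_2 = 4/23
  pi_s_3 = 9/23

Verification (pi * P):
  10/23*2/9 + 4/23*4/9 + 9/23*2/3 = 10/23 = pi_s_1  (ok)
  10/23*1/9 + 4/23*2/9 + 9/23*2/9 = 4/23 = pi_s_2  (ok)
  10/23*2/3 + 4/23*1/3 + 9/23*1/9 = 9/23 = pi_s_3  (ok)

Answer: 10/23 4/23 9/23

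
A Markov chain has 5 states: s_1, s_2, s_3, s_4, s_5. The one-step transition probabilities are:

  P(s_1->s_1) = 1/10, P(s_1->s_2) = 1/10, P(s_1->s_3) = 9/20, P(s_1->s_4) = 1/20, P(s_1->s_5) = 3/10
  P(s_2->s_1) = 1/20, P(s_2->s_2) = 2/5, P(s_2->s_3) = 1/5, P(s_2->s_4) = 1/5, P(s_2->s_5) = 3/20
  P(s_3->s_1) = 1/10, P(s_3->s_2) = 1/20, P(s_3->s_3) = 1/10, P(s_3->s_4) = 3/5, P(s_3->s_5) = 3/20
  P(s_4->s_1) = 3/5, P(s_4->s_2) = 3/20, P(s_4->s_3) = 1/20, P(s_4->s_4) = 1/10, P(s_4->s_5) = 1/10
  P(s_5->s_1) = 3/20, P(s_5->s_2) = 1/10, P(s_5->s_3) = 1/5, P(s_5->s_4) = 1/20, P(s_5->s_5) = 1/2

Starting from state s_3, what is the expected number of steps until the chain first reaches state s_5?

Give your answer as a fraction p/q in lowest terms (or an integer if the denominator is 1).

Let h_i = expected steps to first reach s_5 from state i.
Boundary: h_s_5 = 0.
First-step equations for the other states:
  h_s_1 = 1 + 1/10*h_s_1 + 1/10*h_s_2 + 9/20*h_s_3 + 1/20*h_s_4 + 3/10*h_s_5
  h_s_2 = 1 + 1/20*h_s_1 + 2/5*h_s_2 + 1/5*h_s_3 + 1/5*h_s_4 + 3/20*h_s_5
  h_s_3 = 1 + 1/10*h_s_1 + 1/20*h_s_2 + 1/10*h_s_3 + 3/5*h_s_4 + 3/20*h_s_5
  h_s_4 = 1 + 3/5*h_s_1 + 3/20*h_s_2 + 1/20*h_s_3 + 1/10*h_s_4 + 1/10*h_s_5

Substituting h_s_5 = 0 and rearranging gives the linear system (I - Q) h = 1:
  [9/10, -1/10, -9/20, -1/20] . (h_s_1, h_s_2, h_s_3, h_s_4) = 1
  [-1/20, 3/5, -1/5, -1/5] . (h_s_1, h_s_2, h_s_3, h_s_4) = 1
  [-1/10, -1/20, 9/10, -3/5] . (h_s_1, h_s_2, h_s_3, h_s_4) = 1
  [-3/5, -3/20, -1/20, 9/10] . (h_s_1, h_s_2, h_s_3, h_s_4) = 1

Solving yields:
  h_s_1 = 165380/32947
  h_s_2 = 196380/32947
  h_s_3 = 192760/32947
  h_s_4 = 190300/32947

Starting state is s_3, so the expected hitting time is h_s_3 = 192760/32947.

Answer: 192760/32947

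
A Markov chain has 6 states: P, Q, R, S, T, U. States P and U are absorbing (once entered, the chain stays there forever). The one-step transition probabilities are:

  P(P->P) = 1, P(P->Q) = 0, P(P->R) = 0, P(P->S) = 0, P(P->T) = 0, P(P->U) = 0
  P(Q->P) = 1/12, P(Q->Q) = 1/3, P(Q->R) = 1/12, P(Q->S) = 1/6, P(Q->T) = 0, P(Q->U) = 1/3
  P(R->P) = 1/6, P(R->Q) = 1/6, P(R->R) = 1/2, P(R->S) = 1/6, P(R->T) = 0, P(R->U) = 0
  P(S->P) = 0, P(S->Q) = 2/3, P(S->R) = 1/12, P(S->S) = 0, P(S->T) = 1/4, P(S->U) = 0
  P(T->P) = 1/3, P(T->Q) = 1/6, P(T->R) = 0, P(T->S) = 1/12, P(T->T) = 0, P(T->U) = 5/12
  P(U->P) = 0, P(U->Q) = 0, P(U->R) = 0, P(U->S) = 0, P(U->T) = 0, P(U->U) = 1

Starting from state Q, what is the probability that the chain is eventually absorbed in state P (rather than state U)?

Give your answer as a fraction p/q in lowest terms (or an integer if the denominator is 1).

Answer: 20/73

Derivation:
Let a_i = P(absorbed in P | start in state i).
Boundary conditions: a_P = 1, a_U = 0.
For each transient state i, a_i = sum_j P(i->j) * a_j:
  a_Q = 1/12*a_P + 1/3*a_Q + 1/12*a_R + 1/6*a_S + 0*a_T + 1/3*a_U
  a_R = 1/6*a_P + 1/6*a_Q + 1/2*a_R + 1/6*a_S + 0*a_T + 0*a_U
  a_S = 0*a_P + 2/3*a_Q + 1/12*a_R + 0*a_S + 1/4*a_T + 0*a_U
  a_T = 1/3*a_P + 1/6*a_Q + 0*a_R + 1/12*a_S + 0*a_T + 5/12*a_U

Substituting a_P = 1 and a_U = 0, rearrange to (I - Q) a = r where r[i] = P(i -> P):
  [2/3, -1/12, -1/6, 0] . (a_Q, a_R, a_S, a_T) = 1/12
  [-1/6, 1/2, -1/6, 0] . (a_Q, a_R, a_S, a_T) = 1/6
  [-2/3, -1/12, 1, -1/4] . (a_Q, a_R, a_S, a_T) = 0
  [-1/6, 0, -1/12, 1] . (a_Q, a_R, a_S, a_T) = 1/3

Solving yields:
  a_Q = 20/73
  a_R = 39/73
  a_S = 24/73
  a_T = 89/219

Starting state is Q, so the absorption probability is a_Q = 20/73.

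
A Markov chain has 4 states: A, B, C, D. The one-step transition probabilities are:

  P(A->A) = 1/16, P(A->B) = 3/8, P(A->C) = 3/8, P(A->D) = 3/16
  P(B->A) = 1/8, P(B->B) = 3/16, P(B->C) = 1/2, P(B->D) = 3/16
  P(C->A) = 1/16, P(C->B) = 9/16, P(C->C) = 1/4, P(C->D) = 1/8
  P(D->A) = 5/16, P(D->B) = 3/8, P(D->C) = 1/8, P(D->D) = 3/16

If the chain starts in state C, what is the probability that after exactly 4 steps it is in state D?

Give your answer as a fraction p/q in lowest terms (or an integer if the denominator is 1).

Answer: 5481/32768

Derivation:
Computing P^4 by repeated multiplication:
P^1 =
  A: [1/16, 3/8, 3/8, 3/16]
  B: [1/8, 3/16, 1/2, 3/16]
  C: [1/16, 9/16, 1/4, 1/8]
  D: [5/16, 3/8, 1/8, 3/16]
P^2 =
  A: [17/128, 3/8, 21/64, 21/128]
  B: [31/256, 111/256, 37/128, 5/32]
  C: [33/256, 81/256, 49/128, 11/64]
  D: [17/128, 21/64, 23/64, 23/128]
P^3 =
  A: [65/512, 375/1024, 87/256, 171/1024]
  B: [527/4096, 1425/4096, 725/2048, 347/2048]
  C: [513/4096, 1587/4096, 663/2048, 335/2048]
  D: [131/1024, 195/512, 167/512, 169/1024]
P^4 =
  A: [2083/16384, 6063/16384, 2757/8192, 681/4096]
  B: [8297/65536, 24651/65536, 10875/32768, 5419/32768]
  C: [8363/65536, 23793/65536, 11209/32768, 5481/32768]
  D: [1045/8192, 747/2048, 1395/4096, 1369/8192]

(P^4)[C -> D] = 5481/32768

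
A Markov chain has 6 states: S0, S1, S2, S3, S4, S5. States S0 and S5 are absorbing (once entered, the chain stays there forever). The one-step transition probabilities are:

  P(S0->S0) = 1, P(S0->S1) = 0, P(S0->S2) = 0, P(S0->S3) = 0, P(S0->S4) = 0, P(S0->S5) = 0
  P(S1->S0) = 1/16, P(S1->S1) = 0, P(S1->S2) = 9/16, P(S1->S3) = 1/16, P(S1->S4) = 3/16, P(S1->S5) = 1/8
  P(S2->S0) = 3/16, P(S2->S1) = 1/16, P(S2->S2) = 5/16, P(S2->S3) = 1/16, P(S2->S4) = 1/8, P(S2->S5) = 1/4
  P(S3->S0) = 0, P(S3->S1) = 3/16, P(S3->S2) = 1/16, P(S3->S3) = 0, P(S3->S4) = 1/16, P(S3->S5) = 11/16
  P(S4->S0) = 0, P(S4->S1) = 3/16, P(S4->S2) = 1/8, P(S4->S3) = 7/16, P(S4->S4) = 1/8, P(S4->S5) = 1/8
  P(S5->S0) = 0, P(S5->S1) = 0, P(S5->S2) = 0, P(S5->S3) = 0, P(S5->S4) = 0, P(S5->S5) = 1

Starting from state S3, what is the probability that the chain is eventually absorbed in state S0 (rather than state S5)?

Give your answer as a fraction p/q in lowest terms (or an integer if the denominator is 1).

Let a_i = P(absorbed in S0 | start in state i).
Boundary conditions: a_S0 = 1, a_S5 = 0.
For each transient state i, a_i = sum_j P(i->j) * a_j:
  a_S1 = 1/16*a_S0 + 0*a_S1 + 9/16*a_S2 + 1/16*a_S3 + 3/16*a_S4 + 1/8*a_S5
  a_S2 = 3/16*a_S0 + 1/16*a_S1 + 5/16*a_S2 + 1/16*a_S3 + 1/8*a_S4 + 1/4*a_S5
  a_S3 = 0*a_S0 + 3/16*a_S1 + 1/16*a_S2 + 0*a_S3 + 1/16*a_S4 + 11/16*a_S5
  a_S4 = 0*a_S0 + 3/16*a_S1 + 1/8*a_S2 + 7/16*a_S3 + 1/8*a_S4 + 1/8*a_S5

Substituting a_S0 = 1 and a_S5 = 0, rearrange to (I - Q) a = r where r[i] = P(i -> S0):
  [1, -9/16, -1/16, -3/16] . (a_S1, a_S2, a_S3, a_S4) = 1/16
  [-1/16, 11/16, -1/16, -1/8] . (a_S1, a_S2, a_S3, a_S4) = 3/16
  [-3/16, -1/16, 1, -1/16] . (a_S1, a_S2, a_S3, a_S4) = 0
  [-3/16, -1/8, -7/16, 7/8] . (a_S1, a_S2, a_S3, a_S4) = 0

Solving yields:
  a_S1 = 17/60
  a_S2 = 1/3
  a_S3 = 1/12
  a_S4 = 3/20

Starting state is S3, so the absorption probability is a_S3 = 1/12.

Answer: 1/12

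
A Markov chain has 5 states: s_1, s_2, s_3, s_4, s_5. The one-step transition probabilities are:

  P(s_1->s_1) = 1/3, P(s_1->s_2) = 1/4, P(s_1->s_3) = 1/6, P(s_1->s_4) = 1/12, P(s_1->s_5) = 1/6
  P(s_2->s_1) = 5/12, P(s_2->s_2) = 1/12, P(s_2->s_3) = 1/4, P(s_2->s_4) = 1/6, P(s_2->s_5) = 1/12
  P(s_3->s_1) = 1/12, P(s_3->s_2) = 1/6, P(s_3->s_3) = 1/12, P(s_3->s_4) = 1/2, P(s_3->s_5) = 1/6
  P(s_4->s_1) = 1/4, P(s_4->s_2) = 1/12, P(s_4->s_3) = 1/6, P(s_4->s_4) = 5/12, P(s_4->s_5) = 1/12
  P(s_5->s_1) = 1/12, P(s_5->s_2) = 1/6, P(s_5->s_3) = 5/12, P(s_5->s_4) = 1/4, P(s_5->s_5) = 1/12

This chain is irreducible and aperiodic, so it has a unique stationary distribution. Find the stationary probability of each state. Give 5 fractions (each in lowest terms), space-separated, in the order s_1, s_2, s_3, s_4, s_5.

The stationary distribution satisfies pi = pi * P, i.e.:
  pi_s_1 = 1/3*pi_s_1 + 5/12*pi_s_2 + 1/12*pi_s_3 + 1/4*pi_s_4 + 1/12*pi_s_5
  pi_s_2 = 1/4*pi_s_1 + 1/12*pi_s_2 + 1/6*pi_s_3 + 1/12*pi_s_4 + 1/6*pi_s_5
  pi_s_3 = 1/6*pi_s_1 + 1/4*pi_s_2 + 1/12*pi_s_3 + 1/6*pi_s_4 + 5/12*pi_s_5
  pi_s_4 = 1/12*pi_s_1 + 1/6*pi_s_2 + 1/2*pi_s_3 + 5/12*pi_s_4 + 1/4*pi_s_5
  pi_s_5 = 1/6*pi_s_1 + 1/12*pi_s_2 + 1/6*pi_s_3 + 1/12*pi_s_4 + 1/12*pi_s_5
with normalization: pi_s_1 + pi_s_2 + pi_s_3 + pi_s_4 + pi_s_5 = 1.

Using the first 4 balance equations plus normalization, the linear system A*pi = b is:
  [-2/3, 5/12, 1/12, 1/4, 1/12] . pi = 0
  [1/4, -11/12, 1/6, 1/12, 1/6] . pi = 0
  [1/6, 1/4, -11/12, 1/6, 5/12] . pi = 0
  [1/12, 1/6, 1/2, -7/12, 1/4] . pi = 0
  [1, 1, 1, 1, 1] . pi = 1

Solving yields:
  pi_s_1 = 965/3969
  pi_s_2 = 85/567
  pi_s_3 = 766/3969
  pi_s_4 = 1168/3969
  pi_s_5 = 475/3969

Verification (pi * P):
  965/3969*1/3 + 85/567*5/12 + 766/3969*1/12 + 1168/3969*1/4 + 475/3969*1/12 = 965/3969 = pi_s_1  (ok)
  965/3969*1/4 + 85/567*1/12 + 766/3969*1/6 + 1168/3969*1/12 + 475/3969*1/6 = 85/567 = pi_s_2  (ok)
  965/3969*1/6 + 85/567*1/4 + 766/3969*1/12 + 1168/3969*1/6 + 475/3969*5/12 = 766/3969 = pi_s_3  (ok)
  965/3969*1/12 + 85/567*1/6 + 766/3969*1/2 + 1168/3969*5/12 + 475/3969*1/4 = 1168/3969 = pi_s_4  (ok)
  965/3969*1/6 + 85/567*1/12 + 766/3969*1/6 + 1168/3969*1/12 + 475/3969*1/12 = 475/3969 = pi_s_5  (ok)

Answer: 965/3969 85/567 766/3969 1168/3969 475/3969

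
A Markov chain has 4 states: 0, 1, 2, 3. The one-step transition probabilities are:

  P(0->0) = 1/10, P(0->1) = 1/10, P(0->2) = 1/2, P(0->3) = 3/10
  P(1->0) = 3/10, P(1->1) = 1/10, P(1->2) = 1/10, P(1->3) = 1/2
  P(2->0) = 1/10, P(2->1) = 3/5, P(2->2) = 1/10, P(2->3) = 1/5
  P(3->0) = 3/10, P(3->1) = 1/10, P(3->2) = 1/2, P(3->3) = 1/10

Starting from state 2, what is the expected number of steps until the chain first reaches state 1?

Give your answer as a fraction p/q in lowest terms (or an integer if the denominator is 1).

Answer: 30/13

Derivation:
Let h_i = expected steps to first reach 1 from state i.
Boundary: h_1 = 0.
First-step equations for the other states:
  h_0 = 1 + 1/10*h_0 + 1/10*h_1 + 1/2*h_2 + 3/10*h_3
  h_2 = 1 + 1/10*h_0 + 3/5*h_1 + 1/10*h_2 + 1/5*h_3
  h_3 = 1 + 3/10*h_0 + 1/10*h_1 + 1/2*h_2 + 1/10*h_3

Substituting h_1 = 0 and rearranging gives the linear system (I - Q) h = 1:
  [9/10, -1/2, -3/10] . (h_0, h_2, h_3) = 1
  [-1/10, 9/10, -1/5] . (h_0, h_2, h_3) = 1
  [-3/10, -1/2, 9/10] . (h_0, h_2, h_3) = 1

Solving yields:
  h_0 = 140/39
  h_2 = 30/13
  h_3 = 140/39

Starting state is 2, so the expected hitting time is h_2 = 30/13.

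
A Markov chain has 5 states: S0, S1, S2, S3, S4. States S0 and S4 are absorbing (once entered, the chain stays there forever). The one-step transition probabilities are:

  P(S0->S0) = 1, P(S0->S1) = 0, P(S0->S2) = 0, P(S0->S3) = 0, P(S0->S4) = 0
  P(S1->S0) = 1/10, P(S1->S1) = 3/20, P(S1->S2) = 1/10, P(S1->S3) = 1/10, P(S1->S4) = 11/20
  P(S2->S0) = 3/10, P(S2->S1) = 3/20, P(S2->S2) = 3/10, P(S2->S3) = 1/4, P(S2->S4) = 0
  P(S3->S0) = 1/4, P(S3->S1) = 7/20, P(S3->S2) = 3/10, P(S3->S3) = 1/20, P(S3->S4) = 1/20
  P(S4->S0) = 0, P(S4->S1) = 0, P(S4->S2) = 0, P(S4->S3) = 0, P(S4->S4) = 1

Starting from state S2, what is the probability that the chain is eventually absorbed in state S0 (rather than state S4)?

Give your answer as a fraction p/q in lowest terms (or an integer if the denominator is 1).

Let a_i = P(absorbed in S0 | start in state i).
Boundary conditions: a_S0 = 1, a_S4 = 0.
For each transient state i, a_i = sum_j P(i->j) * a_j:
  a_S1 = 1/10*a_S0 + 3/20*a_S1 + 1/10*a_S2 + 1/10*a_S3 + 11/20*a_S4
  a_S2 = 3/10*a_S0 + 3/20*a_S1 + 3/10*a_S2 + 1/4*a_S3 + 0*a_S4
  a_S3 = 1/4*a_S0 + 7/20*a_S1 + 3/10*a_S2 + 1/20*a_S3 + 1/20*a_S4

Substituting a_S0 = 1 and a_S4 = 0, rearrange to (I - Q) a = r where r[i] = P(i -> S0):
  [17/20, -1/10, -1/10] . (a_S1, a_S2, a_S3) = 1/10
  [-3/20, 7/10, -1/4] . (a_S1, a_S2, a_S3) = 3/10
  [-7/20, -3/10, 19/20] . (a_S1, a_S2, a_S3) = 1/4

Solving yields:
  a_S1 = 481/1798
  a_S2 = 2493/3596
  a_S3 = 18/31

Starting state is S2, so the absorption probability is a_S2 = 2493/3596.

Answer: 2493/3596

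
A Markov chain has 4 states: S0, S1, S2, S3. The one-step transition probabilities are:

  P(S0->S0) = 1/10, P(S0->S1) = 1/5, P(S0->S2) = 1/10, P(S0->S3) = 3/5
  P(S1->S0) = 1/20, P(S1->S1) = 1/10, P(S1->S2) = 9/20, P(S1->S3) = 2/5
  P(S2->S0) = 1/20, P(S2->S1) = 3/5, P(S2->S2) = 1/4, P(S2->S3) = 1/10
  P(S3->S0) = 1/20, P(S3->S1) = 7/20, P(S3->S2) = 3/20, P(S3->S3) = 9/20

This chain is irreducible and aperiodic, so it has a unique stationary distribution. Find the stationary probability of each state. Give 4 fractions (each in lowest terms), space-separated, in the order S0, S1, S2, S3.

Answer: 1/19 131/399 109/399 46/133

Derivation:
The stationary distribution satisfies pi = pi * P, i.e.:
  pi_S0 = 1/10*pi_S0 + 1/20*pi_S1 + 1/20*pi_S2 + 1/20*pi_S3
  pi_S1 = 1/5*pi_S0 + 1/10*pi_S1 + 3/5*pi_S2 + 7/20*pi_S3
  pi_S2 = 1/10*pi_S0 + 9/20*pi_S1 + 1/4*pi_S2 + 3/20*pi_S3
  pi_S3 = 3/5*pi_S0 + 2/5*pi_S1 + 1/10*pi_S2 + 9/20*pi_S3
with normalization: pi_S0 + pi_S1 + pi_S2 + pi_S3 = 1.

Using the first 3 balance equations plus normalization, the linear system A*pi = b is:
  [-9/10, 1/20, 1/20, 1/20] . pi = 0
  [1/5, -9/10, 3/5, 7/20] . pi = 0
  [1/10, 9/20, -3/4, 3/20] . pi = 0
  [1, 1, 1, 1] . pi = 1

Solving yields:
  pi_S0 = 1/19
  pi_S1 = 131/399
  pi_S2 = 109/399
  pi_S3 = 46/133

Verification (pi * P):
  1/19*1/10 + 131/399*1/20 + 109/399*1/20 + 46/133*1/20 = 1/19 = pi_S0  (ok)
  1/19*1/5 + 131/399*1/10 + 109/399*3/5 + 46/133*7/20 = 131/399 = pi_S1  (ok)
  1/19*1/10 + 131/399*9/20 + 109/399*1/4 + 46/133*3/20 = 109/399 = pi_S2  (ok)
  1/19*3/5 + 131/399*2/5 + 109/399*1/10 + 46/133*9/20 = 46/133 = pi_S3  (ok)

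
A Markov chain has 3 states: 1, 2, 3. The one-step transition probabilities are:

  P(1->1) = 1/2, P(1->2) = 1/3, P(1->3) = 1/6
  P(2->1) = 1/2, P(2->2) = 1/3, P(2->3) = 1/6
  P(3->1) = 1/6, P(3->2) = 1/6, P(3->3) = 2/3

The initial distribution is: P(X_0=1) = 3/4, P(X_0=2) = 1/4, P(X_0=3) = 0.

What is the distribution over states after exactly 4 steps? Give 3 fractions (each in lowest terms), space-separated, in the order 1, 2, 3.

Answer: 29/72 41/144 5/16

Derivation:
Propagating the distribution step by step (d_{t+1} = d_t * P):
d_0 = (1=3/4, 2=1/4, 3=0)
  d_1[1] = 3/4*1/2 + 1/4*1/2 + 0*1/6 = 1/2
  d_1[2] = 3/4*1/3 + 1/4*1/3 + 0*1/6 = 1/3
  d_1[3] = 3/4*1/6 + 1/4*1/6 + 0*2/3 = 1/6
d_1 = (1=1/2, 2=1/3, 3=1/6)
  d_2[1] = 1/2*1/2 + 1/3*1/2 + 1/6*1/6 = 4/9
  d_2[2] = 1/2*1/3 + 1/3*1/3 + 1/6*1/6 = 11/36
  d_2[3] = 1/2*1/6 + 1/3*1/6 + 1/6*2/3 = 1/4
d_2 = (1=4/9, 2=11/36, 3=1/4)
  d_3[1] = 4/9*1/2 + 11/36*1/2 + 1/4*1/6 = 5/12
  d_3[2] = 4/9*1/3 + 11/36*1/3 + 1/4*1/6 = 7/24
  d_3[3] = 4/9*1/6 + 11/36*1/6 + 1/4*2/3 = 7/24
d_3 = (1=5/12, 2=7/24, 3=7/24)
  d_4[1] = 5/12*1/2 + 7/24*1/2 + 7/24*1/6 = 29/72
  d_4[2] = 5/12*1/3 + 7/24*1/3 + 7/24*1/6 = 41/144
  d_4[3] = 5/12*1/6 + 7/24*1/6 + 7/24*2/3 = 5/16
d_4 = (1=29/72, 2=41/144, 3=5/16)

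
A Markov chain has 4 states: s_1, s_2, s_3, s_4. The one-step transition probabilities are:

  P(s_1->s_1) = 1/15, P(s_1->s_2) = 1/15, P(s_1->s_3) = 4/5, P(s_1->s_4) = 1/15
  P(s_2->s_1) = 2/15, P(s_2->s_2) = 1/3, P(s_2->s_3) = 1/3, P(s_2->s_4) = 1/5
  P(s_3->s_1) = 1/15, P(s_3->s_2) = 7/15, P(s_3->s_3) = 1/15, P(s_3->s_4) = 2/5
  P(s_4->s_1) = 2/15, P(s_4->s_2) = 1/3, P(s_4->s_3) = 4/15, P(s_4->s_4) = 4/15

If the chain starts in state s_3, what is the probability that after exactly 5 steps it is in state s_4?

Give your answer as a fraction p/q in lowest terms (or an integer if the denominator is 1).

Computing P^5 by repeated multiplication:
P^1 =
  s_1: [1/15, 1/15, 4/5, 1/15]
  s_2: [2/15, 1/3, 1/3, 1/5]
  s_3: [1/15, 7/15, 1/15, 2/5]
  s_4: [2/15, 1/3, 4/15, 4/15]
P^2 =
  s_1: [17/225, 19/45, 11/75, 16/45]
  s_2: [23/225, 77/225, 22/75, 59/225]
  s_3: [28/225, 73/225, 8/25, 52/225]
  s_4: [8/75, 1/3, 23/75, 19/75]
P^3 =
  s_1: [16/135, 1123/3375, 344/1125, 164/675]
  s_2: [361/3375, 233/675, 107/375, 886/3375]
  s_3: [14/135, 1157/3375, 109/375, 887/3375]
  s_4: [119/1125, 389/1125, 64/225, 33/125]
P^4 =
  s_1: [5318/50625, 17339/50625, 4909/16875, 13241/50625]
  s_2: [5426/50625, 17357/50625, 4888/16875, 13178/50625]
  s_3: [5419/50625, 17437/50625, 4838/16875, 2651/10125]
  s_4: [1811/16875, 5789/16875, 1627/5625, 4394/16875]
P^5 =
  s_1: [16241/151875, 261307/759375, 72734/253125, 198661/759375]
  s_2: [16232/151875, 260749/759375, 73091/253125, 198193/759375]
  s_3: [81317/759375, 260477/759375, 73249/253125, 197834/759375]
  s_4: [27058/253125, 86893/253125, 8126/28125, 13208/50625]

(P^5)[s_3 -> s_4] = 197834/759375

Answer: 197834/759375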